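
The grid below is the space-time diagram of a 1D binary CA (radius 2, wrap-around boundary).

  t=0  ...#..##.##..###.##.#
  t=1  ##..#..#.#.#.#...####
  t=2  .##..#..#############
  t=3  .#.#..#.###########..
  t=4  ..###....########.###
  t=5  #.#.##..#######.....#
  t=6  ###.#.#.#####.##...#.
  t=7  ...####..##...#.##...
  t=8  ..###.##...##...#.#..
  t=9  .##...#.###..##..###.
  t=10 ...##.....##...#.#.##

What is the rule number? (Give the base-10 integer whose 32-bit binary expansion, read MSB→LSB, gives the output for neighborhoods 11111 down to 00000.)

2540873608

  #####|#  b31=1 t=1,i=19
  ####.|.  b30=0 t=1,i=0
  ###.#|.  b29=0 t=0,i=15
  ###..|#  b28=1 t=1,i=1
  ##.##|.  b27=0 t=0,i=8
  ##.#.|#  b26=1 t=0,i=19
  ##..#|#  b25=1 t=0,i=11
  ##...|#  b24=1 t=3,i=19
  #.###|.  b23=0 t=3,i=8
  #.##.|#  b22=1 t=0,i=9
  #.#.#|#  b21=1 t=1,i=9
  #.#..|#  b20=1 t=0,i=20
  #..##|.  b19=0 t=0,i=5
  #..#.|.  b18=0 t=1,i=3
  #...#|#  b17=1 t=0,i=1
  #....|.  b16=0 t=4,i=6
  .####|#  b15=1 t=1,i=18
  .###.|.  b14=0 t=0,i=14
  .##.#|#  b13=1 t=0,i=7
  .##..|.  b12=0 t=0,i=10
  .#.##|.  b11=0 t=3,i=7
  .#.#.|#  b10=1 t=1,i=8
  .#..#|#  b9=1 t=0,i=4
  .#...|#  b8=1 t=0,i=0
  ..###|#  b7=1 t=0,i=13
  ..##.|.  b6=0 t=0,i=6
  ..#.#|.  b5=0 t=1,i=7
  ..#..|.  b4=0 t=0,i=3
  ...##|#  b3=1 t=1,i=16
  ...#.|.  b2=0 t=0,i=2
  ....#|.  b1=0 t=4,i=7
  .....|.  b0=0 t=5,i=17
  bits 10010111011100101010011110001000 = 2540873608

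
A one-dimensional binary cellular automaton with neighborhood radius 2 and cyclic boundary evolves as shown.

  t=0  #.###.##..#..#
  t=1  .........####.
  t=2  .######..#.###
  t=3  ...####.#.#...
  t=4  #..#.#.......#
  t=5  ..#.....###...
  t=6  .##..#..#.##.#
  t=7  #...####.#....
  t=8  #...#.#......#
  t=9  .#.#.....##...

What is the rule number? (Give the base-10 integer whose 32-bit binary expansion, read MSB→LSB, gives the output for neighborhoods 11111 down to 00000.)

  ##### -> #   bit 31 = 1  t=2,i=3
  ####. -> #   bit 30 = 1  t=1,i=11
  ###.# -> .   bit 29 = 0  t=0,i=4
  ###.. -> #   bit 28 = 1  t=1,i=12
  ##.## -> .   bit 27 = 0  t=0,i=1
  ##.#. -> .   bit 26 = 0  t=3,i=7
  ##..# -> .   bit 25 = 0  t=0,i=8
  ##... -> #   bit 24 = 1  t=1,i=13
  #.### -> .   bit 23 = 0  t=0,i=2
  #.##. -> .   bit 22 = 0  t=0,i=6
  #.#.# -> .   bit 21 = 0  t=3,i=8
  #.#.. -> .   bit 20 = 0  t=3,i=10
  #..## -> #   bit 19 = 1  t=0,i=12
  #..#. -> #   bit 18 = 1  t=0,i=9
  #...# -> .   bit 17 = 0  t=7,i=2
  #.... -> .   bit 16 = 0  t=1,i=0
  .#### -> .   bit 15 = 0  t=1,i=10
  .###. -> .   bit 14 = 0  t=0,i=3
  .##.# -> .   bit 13 = 0  t=0,i=0
  .##.. -> .   bit 12 = 0  t=0,i=7
  .#.## -> #   bit 11 = 1  t=2,i=10
  .#.#. -> .   bit 10 = 0  t=3,i=9
  .#..# -> #   bit 9 = 1  t=0,i=11
  .#... -> .   bit 8 = 0  t=3,i=11
  ..### -> #   bit 7 = 1  t=1,i=9
  ..##. -> .   bit 6 = 0  t=0,i=13
  ..#.# -> .   bit 5 = 0  t=2,i=9
  ..#.. -> #   bit 4 = 1  t=0,i=10
  ...## -> .   bit 3 = 0  t=1,i=8
  ...#. -> #   bit 2 = 1  t=5,i=1
  ....# -> .   bit 1 = 0  t=1,i=7
  ..... -> #   bit 0 = 1  t=1,i=1
  bits 11010001000011000000101010010101 = 3507227285

3507227285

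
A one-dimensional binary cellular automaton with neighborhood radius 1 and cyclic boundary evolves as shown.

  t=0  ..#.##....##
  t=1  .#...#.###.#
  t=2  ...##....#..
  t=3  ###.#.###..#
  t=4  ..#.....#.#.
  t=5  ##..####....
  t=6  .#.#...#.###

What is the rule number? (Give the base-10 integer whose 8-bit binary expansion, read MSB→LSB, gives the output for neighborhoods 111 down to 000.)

  nb ###: next=.  (t=1,i=8, bit7=0)
  nb ##.: next=#  (t=0,i=5, bit6=1)
  nb #.#: next=.  (t=0,i=3, bit5=0)
  nb #..: next=.  (t=0,i=0, bit4=0)
  nb .##: next=.  (t=0,i=4, bit3=0)
  nb .#.: next=.  (t=0,i=2, bit2=0)
  nb ..#: next=#  (t=0,i=1, bit1=1)
  nb ...: next=#  (t=0,i=7, bit0=1)
  bits 01000011 = 67

67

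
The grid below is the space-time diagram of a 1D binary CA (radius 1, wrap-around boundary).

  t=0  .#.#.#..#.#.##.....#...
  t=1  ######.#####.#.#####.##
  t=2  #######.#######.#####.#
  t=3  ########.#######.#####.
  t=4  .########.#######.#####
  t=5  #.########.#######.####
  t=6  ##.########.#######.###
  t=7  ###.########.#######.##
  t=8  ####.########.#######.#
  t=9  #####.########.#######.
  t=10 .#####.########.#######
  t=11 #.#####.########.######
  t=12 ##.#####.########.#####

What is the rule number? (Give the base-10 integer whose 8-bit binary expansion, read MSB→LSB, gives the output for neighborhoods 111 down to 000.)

  [7] ### => #  t=1,i=0
  [6] ##. => #  t=0,i=13
  [5] #.# => #  t=0,i=2
  [4] #.. => .  t=0,i=6
  [3] .## => .  t=0,i=12
  [2] .#. => #  t=0,i=1
  [1] ..# => #  t=0,i=0
  [0] ... => #  t=0,i=15
  bits 11100111 = 231

231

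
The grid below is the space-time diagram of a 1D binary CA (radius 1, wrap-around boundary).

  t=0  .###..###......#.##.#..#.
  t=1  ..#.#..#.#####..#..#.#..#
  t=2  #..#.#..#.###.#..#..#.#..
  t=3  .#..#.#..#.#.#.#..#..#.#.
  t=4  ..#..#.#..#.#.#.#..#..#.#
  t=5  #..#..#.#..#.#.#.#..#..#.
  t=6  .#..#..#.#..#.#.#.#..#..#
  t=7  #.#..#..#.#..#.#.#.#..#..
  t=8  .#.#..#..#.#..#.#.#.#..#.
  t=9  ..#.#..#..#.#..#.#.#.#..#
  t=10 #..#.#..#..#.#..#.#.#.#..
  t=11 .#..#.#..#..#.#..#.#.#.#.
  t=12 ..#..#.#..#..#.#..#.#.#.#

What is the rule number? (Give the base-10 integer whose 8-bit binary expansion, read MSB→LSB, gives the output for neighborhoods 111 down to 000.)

  nb ###: next=#  (t=0,i=2, bit7=1)
  nb ##.: next=.  (t=0,i=3, bit6=0)
  nb #.#: next=#  (t=0,i=16, bit5=1)
  nb #..: next=#  (t=0,i=4, bit4=1)
  nb .##: next=.  (t=0,i=1, bit3=0)
  nb .#.: next=.  (t=0,i=15, bit2=0)
  nb ..#: next=.  (t=0,i=0, bit1=0)
  nb ...: next=#  (t=0,i=10, bit0=1)
  bits 10110001 = 177

177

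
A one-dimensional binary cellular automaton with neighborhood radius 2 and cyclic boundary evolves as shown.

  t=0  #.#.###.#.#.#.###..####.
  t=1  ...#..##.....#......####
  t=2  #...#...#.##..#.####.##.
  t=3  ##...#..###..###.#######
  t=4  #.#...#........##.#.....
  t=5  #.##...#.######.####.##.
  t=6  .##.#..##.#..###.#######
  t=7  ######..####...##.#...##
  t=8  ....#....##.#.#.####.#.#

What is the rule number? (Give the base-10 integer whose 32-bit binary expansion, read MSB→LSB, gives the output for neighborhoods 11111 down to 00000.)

  [31] ##### => .  t=3,i=19
  [30] ####. => #  t=0,i=21
  [29] ###.# => #  t=0,i=6
  [28] ###.. => .  t=0,i=16
  [27] ##.## => #  t=2,i=20
  [26] ##.#. => #  t=0,i=7
  [25] ##..# => .  t=0,i=17
  [24] ##... => #  t=1,i=0
  [23] #.### => .  t=0,i=4
  [22] #.##. => #  t=2,i=10
  [21] #.#.# => .  t=0,i=0
  [20] #.#.. => #  t=2,i=0
  [19] #..## => .  t=0,i=18
  [18] #..#. => #  t=2,i=13
  [17] #...# => .  t=1,i=1
  [16] #.... => .  t=1,i=9
  [15] .#### => #  t=0,i=20
  [14] .###. => .  t=0,i=5
  [13] .##.# => #  t=2,i=22
  [12] .##.. => .  t=1,i=7
  [11] .#.## => #  t=0,i=3
  [10] .#.#. => .  t=0,i=1
  [9] .#..# => #  t=1,i=4
  [8] .#... => #  t=1,i=14
  [7] ..### => .  t=0,i=19
  [6] ..##. => .  t=1,i=6
  [5] ..#.# => #  t=2,i=8
  [4] ..#.. => .  t=1,i=3
  [3] ...## => #  t=1,i=19
  [2] ...#. => .  t=1,i=2
  [1] ....# => #  t=1,i=11
  [0] ..... => #  t=1,i=10
  bits 01101101010101001010101100101011 = 1834265387

1834265387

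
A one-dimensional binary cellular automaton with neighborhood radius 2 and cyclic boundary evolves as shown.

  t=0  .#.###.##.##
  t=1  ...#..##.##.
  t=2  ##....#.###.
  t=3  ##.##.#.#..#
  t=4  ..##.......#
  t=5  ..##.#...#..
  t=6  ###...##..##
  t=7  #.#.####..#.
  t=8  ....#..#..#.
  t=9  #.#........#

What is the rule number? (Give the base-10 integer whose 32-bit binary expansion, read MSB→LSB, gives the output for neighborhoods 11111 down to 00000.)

  nb #####: next=#  (t=6,i=0, bit31=1)
  nb ####.: next=.  (t=6,i=1, bit30=0)
  nb ###.#: next=.  (t=0,i=5, bit29=0)
  nb ###..: next=#  (t=6,i=2, bit28=1)
  nb ##.##: next=#  (t=0,i=6, bit27=1)
  nb ##.#.: next=.  (t=0,i=0, bit26=0)
  nb ##..#: next=.  (t=6,i=8, bit25=0)
  nb ##...: next=.  (t=1,i=11, bit24=0)
  nb #.###: next=#  (t=0,i=3, bit23=1)
  nb #.##.: next=#  (t=0,i=7, bit22=1)
  nb #.#.#: next=.  (t=0,i=1, bit21=0)
  nb #.#..: next=.  (t=3,i=8, bit20=0)
  nb #..##: next=.  (t=1,i=5, bit19=0)
  nb #..#.: next=.  (t=7,i=9, bit18=0)
  nb #...#: next=#  (t=5,i=7, bit17=1)
  nb #....: next=#  (t=1,i=0, bit16=1)
  nb .####: next=.  (t=6,i=11, bit15=0)
  nb .###.: next=.  (t=0,i=4, bit14=0)
  nb .##.#: next=.  (t=0,i=8, bit13=0)
  nb .##..: next=#  (t=1,i=10, bit12=1)
  nb .#.##: next=.  (t=0,i=2, bit11=0)
  nb .#.#.: next=.  (t=3,i=7, bit10=0)
  nb .#..#: next=.  (t=1,i=4, bit9=0)
  nb .#...: next=#  (t=5,i=6, bit8=1)
  nb ..###: next=#  (t=3,i=11, bit7=1)
  nb ..##.: next=#  (t=1,i=6, bit6=1)
  nb ..#.#: next=#  (t=2,i=6, bit5=1)
  nb ..#..: next=.  (t=1,i=3, bit4=0)
  nb ...##: next=#  (t=5,i=1, bit3=1)
  nb ...#.: next=.  (t=1,i=2, bit2=0)
  nb ....#: next=#  (t=1,i=1, bit1=1)
  nb .....: next=.  (t=4,i=6, bit0=0)
  bits 10011000110000110001000111101010 = 2562920938

2562920938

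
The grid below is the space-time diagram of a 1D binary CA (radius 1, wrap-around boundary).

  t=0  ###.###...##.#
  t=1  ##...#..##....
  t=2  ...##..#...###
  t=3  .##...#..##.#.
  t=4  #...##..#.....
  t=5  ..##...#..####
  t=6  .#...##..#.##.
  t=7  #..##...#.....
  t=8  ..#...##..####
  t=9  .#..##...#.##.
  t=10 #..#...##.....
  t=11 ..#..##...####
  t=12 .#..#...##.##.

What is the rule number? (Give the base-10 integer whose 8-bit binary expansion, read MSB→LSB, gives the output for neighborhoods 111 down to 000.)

  ### -> #   bit 7 = 1  t=0,i=0
  ##. -> .   bit 6 = 0  t=0,i=2
  #.# -> .   bit 5 = 0  t=0,i=3
  #.. -> .   bit 4 = 0  t=0,i=7
  .## -> .   bit 3 = 0  t=0,i=4
  .#. -> .   bit 2 = 0  t=1,i=5
  ..# -> #   bit 1 = 1  t=0,i=9
  ... -> #   bit 0 = 1  t=0,i=8
  bits 10000011 = 131

131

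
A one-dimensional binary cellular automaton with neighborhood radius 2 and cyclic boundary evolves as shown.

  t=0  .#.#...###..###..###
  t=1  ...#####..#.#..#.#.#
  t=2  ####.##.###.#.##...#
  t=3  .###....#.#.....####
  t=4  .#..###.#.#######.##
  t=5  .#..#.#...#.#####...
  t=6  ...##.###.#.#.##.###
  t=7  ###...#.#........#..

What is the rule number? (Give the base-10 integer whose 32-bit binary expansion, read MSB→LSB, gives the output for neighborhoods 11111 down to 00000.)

3818324395

  ##### -> #   bit 31 = 1  t=1,i=5
  ####. -> #   bit 30 = 1  t=1,i=6
  ###.# -> #   bit 29 = 1  t=0,i=19
  ###.. -> .   bit 28 = 0  t=0,i=9
  ##.## -> .   bit 27 = 0  t=2,i=4
  ##.#. -> .   bit 26 = 0  t=0,i=0
  ##..# -> #   bit 25 = 1  t=0,i=10
  ##... -> #   bit 24 = 1  t=2,i=16
  #.### -> #   bit 23 = 1  t=2,i=8
  #.##. -> .   bit 22 = 0  t=2,i=5
  #.#.# -> .   bit 21 = 0  t=0,i=1
  #.#.. -> #   bit 20 = 1  t=0,i=3
  #..## -> .   bit 19 = 0  t=0,i=11
  #..#. -> #   bit 18 = 1  t=1,i=9
  #...# -> #   bit 17 = 1  t=0,i=5
  #.... -> #   bit 16 = 1  t=3,i=5
  .#### -> .   bit 15 = 0  t=1,i=4
  .###. -> .   bit 14 = 0  t=0,i=8
  .##.# -> .   bit 13 = 0  t=2,i=6
  .##.. -> .   bit 12 = 0  t=2,i=15
  .#.## -> .   bit 11 = 0  t=2,i=13
  .#.#. -> .   bit 10 = 0  t=0,i=2
  .#..# -> .   bit 9 = 0  t=1,i=13
  .#... -> #   bit 8 = 1  t=0,i=4
  ..### -> #   bit 7 = 1  t=0,i=7
  ..##. -> .   bit 6 = 0  t=6,i=3
  ..#.# -> #   bit 5 = 1  t=1,i=10
  ..#.. -> .   bit 4 = 0  t=5,i=1
  ...## -> #   bit 3 = 1  t=0,i=6
  ...#. -> .   bit 2 = 0  t=3,i=7
  ....# -> #   bit 1 = 1  t=3,i=6
  ..... -> #   bit 0 = 1  t=3,i=13
  bits 11100011100101110000000110101011 = 3818324395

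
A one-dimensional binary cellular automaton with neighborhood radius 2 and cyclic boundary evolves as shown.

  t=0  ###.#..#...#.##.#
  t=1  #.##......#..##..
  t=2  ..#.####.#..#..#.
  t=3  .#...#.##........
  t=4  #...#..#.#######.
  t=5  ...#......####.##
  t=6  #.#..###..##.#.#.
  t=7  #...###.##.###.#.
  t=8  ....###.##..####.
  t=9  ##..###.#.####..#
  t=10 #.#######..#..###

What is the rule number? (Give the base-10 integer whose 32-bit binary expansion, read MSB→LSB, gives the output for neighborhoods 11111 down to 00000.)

2808733829

  nb #####: next=#  (t=4,i=11, bit31=1)
  nb ####.: next=.  (t=0,i=1, bit30=0)
  nb ###.#: next=#  (t=0,i=2, bit29=1)
  nb ###..: next=.  (t=6,i=7, bit28=0)
  nb ##.##: next=.  (t=0,i=15, bit27=0)
  nb ##.#.: next=#  (t=0,i=3, bit26=1)
  nb ##..#: next=#  (t=1,i=15, bit25=1)
  nb ##...: next=#  (t=1,i=4, bit24=1)
  nb #.###: next=.  (t=0,i=16, bit23=0)
  nb #.##.: next=#  (t=0,i=13, bit22=1)
  nb #.#.#: next=#  (t=6,i=0, bit21=1)
  nb #.#..: next=.  (t=0,i=4, bit20=0)
  nb #..##: next=#  (t=1,i=12, bit19=1)
  nb #..#.: next=.  (t=0,i=6, bit18=0)
  nb #...#: next=.  (t=0,i=9, bit17=0)
  nb #....: next=#  (t=1,i=5, bit16=1)
  nb .####: next=#  (t=0,i=0, bit15=1)
  nb .###.: next=#  (t=6,i=6, bit14=1)
  nb .##.#: next=#  (t=0,i=14, bit13=1)
  nb .##..: next=.  (t=1,i=3, bit12=0)
  nb .#.##: next=.  (t=0,i=12, bit11=0)
  nb .#.#.: next=.  (t=6,i=1, bit10=0)
  nb .#..#: next=.  (t=0,i=5, bit9=0)
  nb .#...: next=.  (t=0,i=8, bit8=0)
  nb ..###: next=#  (t=5,i=10, bit7=1)
  nb ..##.: next=.  (t=1,i=13, bit6=0)
  nb ..#.#: next=.  (t=0,i=11, bit5=0)
  nb ..#..: next=.  (t=0,i=7, bit4=0)
  nb ...##: next=.  (t=5,i=9, bit3=0)
  nb ...#.: next=#  (t=0,i=10, bit2=1)
  nb ....#: next=.  (t=1,i=8, bit1=0)
  nb .....: next=#  (t=1,i=6, bit0=1)
  bits 10100111011010011110000010000101 = 2808733829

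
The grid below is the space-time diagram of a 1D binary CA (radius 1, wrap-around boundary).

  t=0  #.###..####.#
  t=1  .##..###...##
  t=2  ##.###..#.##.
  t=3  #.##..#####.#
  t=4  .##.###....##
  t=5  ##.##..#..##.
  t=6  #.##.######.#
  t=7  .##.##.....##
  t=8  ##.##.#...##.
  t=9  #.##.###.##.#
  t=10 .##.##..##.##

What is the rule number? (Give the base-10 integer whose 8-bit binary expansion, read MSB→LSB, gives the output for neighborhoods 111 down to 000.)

62

  nb ###: next=.  (t=0,i=3, bit7=0)
  nb ##.: next=.  (t=0,i=0, bit6=0)
  nb #.#: next=#  (t=0,i=1, bit5=1)
  nb #..: next=#  (t=0,i=5, bit4=1)
  nb .##: next=#  (t=0,i=2, bit3=1)
  nb .#.: next=#  (t=2,i=8, bit2=1)
  nb ..#: next=#  (t=0,i=6, bit1=1)
  nb ...: next=.  (t=1,i=9, bit0=0)
  bits 00111110 = 62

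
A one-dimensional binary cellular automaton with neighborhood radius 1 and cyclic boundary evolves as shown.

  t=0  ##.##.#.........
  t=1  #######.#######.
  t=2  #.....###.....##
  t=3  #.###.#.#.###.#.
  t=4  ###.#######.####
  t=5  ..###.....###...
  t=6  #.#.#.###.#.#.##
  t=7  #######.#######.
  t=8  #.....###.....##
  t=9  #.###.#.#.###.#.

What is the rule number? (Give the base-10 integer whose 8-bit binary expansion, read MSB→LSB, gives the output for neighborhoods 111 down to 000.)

  nb ###: next=.  (t=1,i=1, bit7=0)
  nb ##.: next=#  (t=0,i=1, bit6=1)
  nb #.#: next=#  (t=0,i=2, bit5=1)
  nb #..: next=.  (t=0,i=7, bit4=0)
  nb .##: next=#  (t=0,i=0, bit3=1)
  nb .#.: next=#  (t=0,i=6, bit2=1)
  nb ..#: next=.  (t=0,i=15, bit1=0)
  nb ...: next=#  (t=0,i=8, bit0=1)
  bits 01101101 = 109

109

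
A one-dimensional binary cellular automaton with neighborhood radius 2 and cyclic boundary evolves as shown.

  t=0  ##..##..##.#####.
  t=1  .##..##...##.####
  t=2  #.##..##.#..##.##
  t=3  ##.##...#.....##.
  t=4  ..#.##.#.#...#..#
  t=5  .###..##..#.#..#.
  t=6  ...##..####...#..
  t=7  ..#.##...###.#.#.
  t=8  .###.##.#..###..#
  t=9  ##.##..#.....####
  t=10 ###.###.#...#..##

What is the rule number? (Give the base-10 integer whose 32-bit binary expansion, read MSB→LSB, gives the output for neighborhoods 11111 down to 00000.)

  [31] ##### => #  t=0,i=13
  [30] ####. => #  t=0,i=14
  [29] ###.# => #  t=0,i=15
  [28] ###.. => #  t=5,i=3
  [27] ##.## => #  t=0,i=10
  [26] ##.#. => #  t=2,i=8
  [25] ##..# => #  t=0,i=2
  [24] ##... => #  t=1,i=7
  [23] #.### => #  t=0,i=11
  [22] #.##. => .  t=0,i=0
  [21] #.#.# => #  t=4,i=7
  [20] #.#.. => .  t=2,i=9
  [19] #..## => .  t=0,i=3
  [18] #..#. => #  t=4,i=1
  [17] #...# => .  t=1,i=8
  [16] #.... => .  t=3,i=10
  [15] .#### => .  t=0,i=12
  [14] .###. => .  t=2,i=16
  [13] .##.# => .  t=0,i=9
  [12] .##.. => #  t=0,i=1
  [11] .#.## => #  t=4,i=3
  [10] .#.#. => .  t=4,i=8
  [9] .#..# => .  t=2,i=10
  [8] .#... => #  t=3,i=9
  [7] ..### => .  t=5,i=1
  [6] ..##. => .  t=0,i=4
  [5] ..#.# => #  t=4,i=2
  [4] ..#.. => .  t=3,i=8
  [3] ...## => #  t=1,i=9
  [2] ...#. => #  t=3,i=7
  [1] ....# => .  t=3,i=12
  [0] ..... => .  t=3,i=11
  bits 11111111101001000001100100101100 = 4288944428

4288944428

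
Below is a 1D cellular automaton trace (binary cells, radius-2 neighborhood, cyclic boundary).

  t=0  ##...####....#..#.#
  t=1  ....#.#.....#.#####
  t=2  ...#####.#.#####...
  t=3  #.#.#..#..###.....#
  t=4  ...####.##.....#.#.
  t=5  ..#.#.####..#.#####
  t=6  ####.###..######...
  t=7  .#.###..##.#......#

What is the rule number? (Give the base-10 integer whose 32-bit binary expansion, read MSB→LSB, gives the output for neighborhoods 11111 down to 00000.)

  #####|.  b31=0 t=1,i=16
  ####.|.  b30=0 t=0,i=7
  ###.#|#  b29=1 t=2,i=7
  ###..|.  b28=0 t=0,i=1
  ##.##|#  b27=1 t=4,i=7
  ##.#.|.  b26=0 t=2,i=8
  ##..#|#  b25=1 t=5,i=0
  ##...|.  b24=0 t=0,i=2
  #.###|#  b23=1 t=0,i=18
  #.##.|#  b22=1 t=4,i=8
  #.#.#|.  b21=0 t=2,i=9
  #.#..|#  b20=1 t=1,i=6
  #..##|#  b19=1 t=3,i=9
  #..#.|#  b18=1 t=0,i=15
  #...#|.  b17=0 t=0,i=3
  #....|.  b16=0 t=0,i=10
  .####|#  b15=1 t=0,i=6
  .###.|.  b14=0 t=0,i=0
  .##.#|.  b13=0 t=3,i=0
  .##..|#  b12=1 t=4,i=9
  .#.##|#  b11=1 t=0,i=17
  .#.#.|#  b10=1 t=1,i=5
  .#..#|#  b9=1 t=0,i=14
  .#...|#  b8=1 t=1,i=7
  ..###|.  b7=0 t=0,i=5
  ..##.|.  b6=0 t=3,i=18
  ..#.#|#  b5=1 t=0,i=16
  ..#..|.  b4=0 t=0,i=13
  ...##|#  b3=1 t=0,i=4
  ...#.|#  b2=1 t=0,i=12
  ....#|.  b1=0 t=0,i=11
  .....|#  b0=1 t=1,i=9
  bits 00101010110111001001111100101101 = 719101741

719101741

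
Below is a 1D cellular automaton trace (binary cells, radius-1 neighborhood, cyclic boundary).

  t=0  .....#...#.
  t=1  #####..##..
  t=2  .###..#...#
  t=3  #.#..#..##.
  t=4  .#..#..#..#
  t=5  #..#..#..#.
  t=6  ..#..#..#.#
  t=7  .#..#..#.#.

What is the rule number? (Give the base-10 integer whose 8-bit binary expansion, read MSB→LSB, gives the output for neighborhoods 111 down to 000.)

  nb ###: next=#  (t=1,i=1, bit7=1)
  nb ##.: next=.  (t=1,i=4, bit6=0)
  nb #.#: next=#  (t=2,i=0, bit5=1)
  nb #..: next=.  (t=0,i=6, bit4=0)
  nb .##: next=.  (t=1,i=0, bit3=0)
  nb .#.: next=.  (t=0,i=5, bit2=0)
  nb ..#: next=#  (t=0,i=4, bit1=1)
  nb ...: next=#  (t=0,i=0, bit0=1)
  bits 10100011 = 163

163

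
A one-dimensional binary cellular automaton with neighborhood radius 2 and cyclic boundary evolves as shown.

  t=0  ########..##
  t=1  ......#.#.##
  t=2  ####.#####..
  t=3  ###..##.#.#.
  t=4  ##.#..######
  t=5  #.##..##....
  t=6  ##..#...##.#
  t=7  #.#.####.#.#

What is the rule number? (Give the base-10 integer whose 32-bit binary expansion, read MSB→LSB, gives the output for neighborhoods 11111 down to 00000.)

1202974141

  nb #####: next=.  (t=0,i=0, bit31=0)
  nb ####.: next=#  (t=0,i=6, bit30=1)
  nb ###.#: next=.  (t=2,i=3, bit29=0)
  nb ###..: next=.  (t=0,i=7, bit28=0)
  nb ##.##: next=.  (t=2,i=4, bit27=0)
  nb ##.#.: next=#  (t=3,i=7, bit26=1)
  nb ##..#: next=#  (t=0,i=8, bit25=1)
  nb ##...: next=#  (t=1,i=0, bit24=1)
  nb #.###: next=#  (t=2,i=5, bit23=1)
  nb #.##.: next=.  (t=1,i=10, bit22=0)
  nb #.#.#: next=#  (t=1,i=8, bit21=1)
  nb #.#..: next=#  (t=4,i=3, bit20=1)
  nb #..##: next=.  (t=0,i=9, bit19=0)
  nb #..#.: next=.  (t=6,i=3, bit18=0)
  nb #...#: next=#  (t=6,i=6, bit17=1)
  nb #....: next=#  (t=1,i=1, bit16=1)
  nb .####: next=#  (t=0,i=11, bit15=1)
  nb .###.: next=#  (t=3,i=1, bit14=1)
  nb .##.#: next=#  (t=3,i=6, bit13=1)
  nb .##..: next=.  (t=1,i=11, bit12=0)
  nb .#.##: next=#  (t=1,i=9, bit11=1)
  nb .#.#.: next=#  (t=1,i=7, bit10=1)
  nb .#..#: next=.  (t=4,i=4, bit9=0)
  nb .#...: next=#  (t=6,i=5, bit8=1)
  nb ..###: next=#  (t=0,i=10, bit7=1)
  nb ..##.: next=.  (t=3,i=5, bit6=0)
  nb ..#.#: next=#  (t=1,i=6, bit5=1)
  nb ..#..: next=#  (t=6,i=4, bit4=1)
  nb ...##: next=#  (t=6,i=7, bit3=1)
  nb ...#.: next=#  (t=1,i=5, bit2=1)
  nb ....#: next=.  (t=1,i=4, bit1=0)
  nb .....: next=#  (t=1,i=2, bit0=1)
  bits 01000111101100111110110110111101 = 1202974141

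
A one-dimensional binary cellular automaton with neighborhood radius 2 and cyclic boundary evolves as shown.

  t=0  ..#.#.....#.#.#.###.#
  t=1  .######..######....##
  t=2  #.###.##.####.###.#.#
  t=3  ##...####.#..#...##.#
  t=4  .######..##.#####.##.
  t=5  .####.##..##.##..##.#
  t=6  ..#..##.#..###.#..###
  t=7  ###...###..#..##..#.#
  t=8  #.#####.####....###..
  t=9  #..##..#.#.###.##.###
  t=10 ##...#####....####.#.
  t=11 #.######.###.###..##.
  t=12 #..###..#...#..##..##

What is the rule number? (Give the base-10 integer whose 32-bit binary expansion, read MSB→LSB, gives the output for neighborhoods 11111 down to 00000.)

  nb #####: next=#  (t=1,i=3, bit31=1)
  nb ####.: next=.  (t=1,i=5, bit30=0)
  nb ###.#: next=.  (t=0,i=18, bit29=0)
  nb ###..: next=#  (t=1,i=6, bit28=1)
  nb ##.##: next=#  (t=1,i=0, bit27=1)
  nb ##.#.: next=#  (t=0,i=19, bit26=1)
  nb ##..#: next=#  (t=1,i=7, bit25=1)
  nb ##...: next=#  (t=1,i=15, bit24=1)
  nb #.###: next=.  (t=0,i=16, bit23=0)
  nb #.##.: next=#  (t=2,i=6, bit22=1)
  nb #.#.#: next=#  (t=0,i=12, bit21=1)
  nb #.#..: next=#  (t=0,i=4, bit20=1)
  nb #..##: next=.  (t=1,i=8, bit19=0)
  nb #..#.: next=#  (t=0,i=1, bit18=1)
  nb #...#: next=#  (t=3,i=3, bit17=1)
  nb #....: next=#  (t=0,i=6, bit16=1)
  nb .####: next=#  (t=1,i=2, bit15=1)
  nb .###.: next=.  (t=0,i=17, bit14=0)
  nb .##.#: next=#  (t=1,i=20, bit13=1)
  nb .##..: next=.  (t=4,i=19, bit12=0)
  nb .#.##: next=.  (t=0,i=15, bit11=0)
  nb .#.#.: next=#  (t=0,i=3, bit10=1)
  nb .#..#: next=.  (t=0,i=0, bit9=0)
  nb .#...: next=#  (t=0,i=5, bit8=1)
  nb ..###: next=#  (t=1,i=9, bit7=1)
  nb ..##.: next=.  (t=1,i=19, bit6=0)
  nb ..#.#: next=#  (t=0,i=2, bit5=1)
  nb ..#..: next=#  (t=3,i=13, bit4=1)
  nb ...##: next=#  (t=1,i=18, bit3=1)
  nb ...#.: next=#  (t=0,i=9, bit2=1)
  nb ....#: next=.  (t=0,i=8, bit1=0)
  nb .....: next=.  (t=0,i=7, bit0=0)
  bits 10011111011101111010010110111100 = 2675418556

2675418556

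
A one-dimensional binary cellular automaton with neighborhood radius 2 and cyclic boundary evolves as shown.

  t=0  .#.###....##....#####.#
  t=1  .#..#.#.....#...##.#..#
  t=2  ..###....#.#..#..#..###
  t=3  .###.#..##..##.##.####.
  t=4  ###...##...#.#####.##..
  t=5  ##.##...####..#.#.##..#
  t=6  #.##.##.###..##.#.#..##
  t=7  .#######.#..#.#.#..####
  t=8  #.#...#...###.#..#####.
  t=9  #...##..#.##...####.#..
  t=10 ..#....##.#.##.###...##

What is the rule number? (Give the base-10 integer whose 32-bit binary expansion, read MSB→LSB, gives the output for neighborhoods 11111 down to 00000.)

  ##### -> .   bit 31 = 0  t=0,i=18
  ####. -> #   bit 30 = 1  t=0,i=19
  ###.# -> .   bit 29 = 0  t=0,i=20
  ###.. -> .   bit 28 = 0  t=0,i=5
  ##.## -> #   bit 27 = 1  t=3,i=14
  ##.#. -> .   bit 26 = 0  t=0,i=21
  ##..# -> .   bit 25 = 0  t=2,i=0
  ##... -> #   bit 24 = 1  t=0,i=6
  #.### -> .   bit 23 = 0  t=0,i=3
  #.##. -> #   bit 22 = 1  t=3,i=15
  #.#.# -> #   bit 21 = 1  t=0,i=1
  #.#.. -> .   bit 20 = 0  t=1,i=1
  #..## -> #   bit 19 = 1  t=2,i=1
  #..#. -> #   bit 18 = 1  t=1,i=3
  #...# -> #   bit 17 = 1  t=1,i=14
  #.... -> .   bit 16 = 0  t=0,i=7
  .#### -> #   bit 15 = 1  t=0,i=17
  .###. -> #   bit 14 = 1  t=0,i=4
  .##.# -> #   bit 13 = 1  t=1,i=17
  .##.. -> .   bit 12 = 0  t=0,i=11
  .#.## -> .   bit 11 = 0  t=0,i=2
  .#.#. -> .   bit 10 = 0  t=0,i=0
  .#..# -> #   bit 9 = 1  t=1,i=2
  .#... -> .   bit 8 = 0  t=1,i=7
  ..### -> #   bit 7 = 1  t=0,i=16
  ..##. -> .   bit 6 = 0  t=0,i=10
  ..#.# -> #   bit 5 = 1  t=1,i=4
  ..#.. -> .   bit 4 = 0  t=1,i=12
  ...## -> .   bit 3 = 0  t=0,i=9
  ...#. -> #   bit 2 = 1  t=1,i=11
  ....# -> .   bit 1 = 0  t=0,i=8
  ..... -> #   bit 0 = 1  t=1,i=9
  bits 01001001011011101110001010100101 = 1232003749

1232003749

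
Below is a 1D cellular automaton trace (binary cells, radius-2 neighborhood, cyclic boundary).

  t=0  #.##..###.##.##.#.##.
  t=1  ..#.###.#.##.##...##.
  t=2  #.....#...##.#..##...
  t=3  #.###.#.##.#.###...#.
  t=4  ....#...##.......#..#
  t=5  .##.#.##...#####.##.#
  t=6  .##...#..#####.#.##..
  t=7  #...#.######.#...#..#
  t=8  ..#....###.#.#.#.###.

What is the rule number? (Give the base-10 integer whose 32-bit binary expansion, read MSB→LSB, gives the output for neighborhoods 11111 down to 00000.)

  #####|#  b31=1 t=5,i=13
  ####.|.  b30=0 t=5,i=14
  ###.#|#  b29=1 t=0,i=8
  ###..|.  b28=0 t=3,i=15
  ##.##|.  b27=0 t=0,i=9
  ##.#.|.  b26=0 t=0,i=15
  ##..#|#  b25=1 t=0,i=4
  ##...|.  b24=0 t=1,i=15
  #.###|.  b23=0 t=1,i=4
  #.##.|#  b22=1 t=0,i=2
  #.#.#|.  b21=0 t=0,i=0
  #.#..|#  b20=1 t=2,i=13
  #..##|#  b19=1 t=0,i=5
  #..#.|.  b18=0 t=4,i=19
  #...#|#  b17=1 t=1,i=0
  #....|#  b16=1 t=2,i=2
  .####|#  b15=1 t=5,i=12
  .###.|.  b14=0 t=0,i=7
  .##.#|#  b13=1 t=0,i=11
  .##..|.  b12=0 t=0,i=3
  .#.##|.  b11=0 t=0,i=1
  .#.#.|#  b10=1 t=3,i=20
  .#..#|#  b9=1 t=2,i=14
  .#...|.  b8=0 t=2,i=1
  ..###|#  b7=1 t=0,i=6
  ..##.|.  b6=0 t=1,i=18
  ..#.#|.  b5=0 t=1,i=2
  ..#..|#  b4=1 t=2,i=0
  ...##|#  b3=1 t=1,i=17
  ...#.|.  b2=0 t=1,i=1
  ....#|#  b1=1 t=2,i=4
  .....|#  b0=1 t=2,i=3
  bits 10100010010110111010011010011011 = 2723915419

2723915419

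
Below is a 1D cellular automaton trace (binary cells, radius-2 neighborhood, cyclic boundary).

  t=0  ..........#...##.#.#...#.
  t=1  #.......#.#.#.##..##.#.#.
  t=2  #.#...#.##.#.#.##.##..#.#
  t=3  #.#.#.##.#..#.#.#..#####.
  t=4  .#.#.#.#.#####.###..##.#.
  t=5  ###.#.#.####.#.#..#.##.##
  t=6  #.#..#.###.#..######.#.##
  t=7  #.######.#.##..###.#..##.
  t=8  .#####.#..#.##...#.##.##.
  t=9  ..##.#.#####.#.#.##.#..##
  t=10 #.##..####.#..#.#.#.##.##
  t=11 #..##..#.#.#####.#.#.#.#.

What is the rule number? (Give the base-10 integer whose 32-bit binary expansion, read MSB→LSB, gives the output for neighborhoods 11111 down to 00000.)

2727853682

  #####|#  b31=1 t=3,i=21
  ####.|.  b30=0 t=3,i=22
  ###.#|#  b29=1 t=3,i=23
  ###..|.  b28=0 t=4,i=17
  ##.##|.  b27=0 t=2,i=17
  ##.#.|.  b26=0 t=0,i=16
  ##..#|#  b25=1 t=1,i=16
  ##...|.  b24=0 t=8,i=14
  #.###|#  b23=1 t=4,i=9
  #.##.|.  b22=0 t=1,i=14
  #.#.#|.  b21=0 t=0,i=17
  #.#..|#  b20=1 t=0,i=19
  #..##|.  b19=0 t=1,i=17
  #..#.|#  b18=1 t=2,i=21
  #...#|#  b17=1 t=0,i=12
  #....|#  b16=1 t=0,i=0
  .####|#  b15=1 t=3,i=20
  .###.|.  b14=0 t=4,i=16
  .##.#|#  b13=1 t=0,i=15
  .##..|#  b12=1 t=1,i=15
  .#.##|#  b11=1 t=1,i=13
  .#.#.|#  b10=1 t=0,i=18
  .#..#|#  b9=1 t=3,i=10
  .#...|.  b8=0 t=0,i=11
  ..###|.  b7=0 t=3,i=19
  ..##.|#  b6=1 t=0,i=14
  ..#.#|#  b5=1 t=1,i=8
  ..#..|#  b4=1 t=0,i=10
  ...##|.  b3=0 t=0,i=13
  ...#.|.  b2=0 t=0,i=9
  ....#|#  b1=1 t=0,i=8
  .....|.  b0=0 t=0,i=1
  bits 10100010100101111011111001110010 = 2727853682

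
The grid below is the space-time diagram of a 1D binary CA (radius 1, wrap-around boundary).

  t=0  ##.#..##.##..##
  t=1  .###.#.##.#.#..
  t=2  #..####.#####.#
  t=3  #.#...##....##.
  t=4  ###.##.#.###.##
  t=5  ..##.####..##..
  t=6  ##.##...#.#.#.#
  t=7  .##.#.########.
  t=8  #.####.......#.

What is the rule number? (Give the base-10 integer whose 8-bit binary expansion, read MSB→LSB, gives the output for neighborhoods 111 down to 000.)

  [7] ### => .  t=0,i=0
  [6] ##. => #  t=0,i=1
  [5] #.# => #  t=0,i=2
  [4] #.. => .  t=0,i=4
  [3] .## => .  t=0,i=6
  [2] .#. => #  t=0,i=3
  [1] ..# => #  t=0,i=5
  [0] ... => #  t=1,i=14
  bits 01100111 = 103

103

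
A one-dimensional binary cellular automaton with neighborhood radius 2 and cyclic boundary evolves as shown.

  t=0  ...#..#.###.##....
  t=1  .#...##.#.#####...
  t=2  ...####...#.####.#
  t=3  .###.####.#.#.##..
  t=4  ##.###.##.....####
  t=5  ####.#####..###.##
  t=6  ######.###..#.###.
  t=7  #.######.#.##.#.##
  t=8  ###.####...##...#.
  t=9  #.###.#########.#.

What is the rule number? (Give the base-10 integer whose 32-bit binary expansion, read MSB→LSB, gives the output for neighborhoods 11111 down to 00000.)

4190515434

  nb #####: next=#  (t=1,i=12, bit31=1)
  nb ####.: next=#  (t=1,i=13, bit30=1)
  nb ###.#: next=#  (t=0,i=10, bit29=1)
  nb ###..: next=#  (t=1,i=14, bit28=1)
  nb ##.##: next=#  (t=0,i=11, bit27=1)
  nb ##.#.: next=.  (t=1,i=7, bit26=0)
  nb ##..#: next=.  (t=5,i=10, bit25=0)
  nb ##...: next=#  (t=0,i=14, bit24=1)
  nb #.###: next=#  (t=0,i=8, bit23=1)
  nb #.##.: next=#  (t=0,i=12, bit22=1)
  nb #.#.#: next=.  (t=1,i=8, bit21=0)
  nb #.#..: next=.  (t=2,i=17, bit20=0)
  nb #..##: next=.  (t=5,i=11, bit19=0)
  nb #..#.: next=#  (t=0,i=5, bit18=1)
  nb #...#: next=#  (t=1,i=3, bit17=1)
  nb #....: next=.  (t=0,i=15, bit16=0)
  nb .####: next=.  (t=1,i=11, bit15=0)
  nb .###.: next=.  (t=0,i=9, bit14=0)
  nb .##.#: next=#  (t=1,i=6, bit13=1)
  nb .##..: next=#  (t=0,i=13, bit12=1)
  nb .#.##: next=.  (t=0,i=7, bit11=0)
  nb .#.#.: next=.  (t=3,i=11, bit10=0)
  nb .#..#: next=.  (t=0,i=4, bit9=0)
  nb .#...: next=.  (t=1,i=2, bit8=0)
  nb ..###: next=#  (t=2,i=3, bit7=1)
  nb ..##.: next=#  (t=1,i=5, bit6=1)
  nb ..#.#: next=#  (t=0,i=6, bit5=1)
  nb ..#..: next=.  (t=0,i=3, bit4=0)
  nb ...##: next=#  (t=1,i=4, bit3=1)
  nb ...#.: next=.  (t=0,i=2, bit2=0)
  nb ....#: next=#  (t=0,i=1, bit1=1)
  nb .....: next=.  (t=0,i=0, bit0=0)
  bits 11111001110001100011000011101010 = 4190515434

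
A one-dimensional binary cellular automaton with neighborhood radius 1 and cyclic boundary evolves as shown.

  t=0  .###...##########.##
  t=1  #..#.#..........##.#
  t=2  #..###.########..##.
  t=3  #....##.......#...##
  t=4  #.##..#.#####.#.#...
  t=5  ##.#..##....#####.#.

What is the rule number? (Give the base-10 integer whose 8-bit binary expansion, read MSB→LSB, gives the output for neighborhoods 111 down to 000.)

101

  ###|.  b7=0 t=0,i=2
  ##.|#  b6=1 t=0,i=3
  #.#|#  b5=1 t=0,i=0
  #..|.  b4=0 t=0,i=4
  .##|.  b3=0 t=0,i=1
  .#.|#  b2=1 t=1,i=3
  ..#|.  b1=0 t=0,i=6
  ...|#  b0=1 t=0,i=5
  bits 01100101 = 101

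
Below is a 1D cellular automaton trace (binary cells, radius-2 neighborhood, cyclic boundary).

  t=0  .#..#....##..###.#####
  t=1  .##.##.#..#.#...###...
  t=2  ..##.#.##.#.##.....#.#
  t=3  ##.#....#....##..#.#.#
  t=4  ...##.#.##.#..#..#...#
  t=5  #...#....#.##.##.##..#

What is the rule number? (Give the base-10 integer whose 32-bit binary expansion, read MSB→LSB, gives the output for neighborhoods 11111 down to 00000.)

161002290

  #####|.  b31=0 t=0,i=19
  ####.|.  b30=0 t=0,i=20
  ###.#|.  b29=0 t=0,i=15
  ###..|.  b28=0 t=1,i=18
  ##.##|#  b27=1 t=0,i=16
  ##.#.|.  b26=0 t=0,i=0
  ##..#|.  b25=0 t=0,i=11
  ##...|#  b24=1 t=1,i=19
  #.###|#  b23=1 t=0,i=17
  #.##.|.  b22=0 t=1,i=4
  #.#.#|.  b21=0 t=2,i=5
  #.#..|#  b20=1 t=0,i=1
  #..##|#  b19=1 t=0,i=12
  #..#.|.  b18=0 t=0,i=3
  #...#|.  b17=0 t=1,i=14
  #....|.  b16=0 t=0,i=6
  .####|#  b15=1 t=0,i=18
  .###.|.  b14=0 t=0,i=14
  .##.#|#  b13=1 t=1,i=2
  .##..|#  b12=1 t=0,i=10
  .#.##|.  b11=0 t=2,i=6
  .#.#.|.  b10=0 t=1,i=11
  .#..#|#  b9=1 t=0,i=2
  .#...|#  b8=1 t=0,i=5
  ..###|.  b7=0 t=0,i=13
  ..##.|.  b6=0 t=0,i=9
  ..#.#|#  b5=1 t=1,i=10
  ..#..|#  b4=1 t=0,i=4
  ...##|.  b3=0 t=0,i=8
  ...#.|.  b2=0 t=2,i=18
  ....#|#  b1=1 t=0,i=7
  .....|.  b0=0 t=2,i=16
  bits 00001001100110001011001100110010 = 161002290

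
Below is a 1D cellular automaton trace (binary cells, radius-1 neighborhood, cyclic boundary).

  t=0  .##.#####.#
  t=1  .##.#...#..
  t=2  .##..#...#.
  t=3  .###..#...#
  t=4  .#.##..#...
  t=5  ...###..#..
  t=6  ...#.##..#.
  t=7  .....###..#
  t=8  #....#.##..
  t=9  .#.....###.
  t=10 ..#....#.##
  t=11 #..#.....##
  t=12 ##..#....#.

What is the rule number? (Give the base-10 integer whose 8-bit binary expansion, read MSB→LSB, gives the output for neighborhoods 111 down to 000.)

88

  [7] ### => .  t=0,i=5
  [6] ##. => #  t=0,i=2
  [5] #.# => .  t=0,i=0
  [4] #.. => #  t=1,i=5
  [3] .## => #  t=0,i=1
  [2] .#. => .  t=0,i=10
  [1] ..# => .  t=1,i=0
  [0] ... => .  t=1,i=6
  bits 01011000 = 88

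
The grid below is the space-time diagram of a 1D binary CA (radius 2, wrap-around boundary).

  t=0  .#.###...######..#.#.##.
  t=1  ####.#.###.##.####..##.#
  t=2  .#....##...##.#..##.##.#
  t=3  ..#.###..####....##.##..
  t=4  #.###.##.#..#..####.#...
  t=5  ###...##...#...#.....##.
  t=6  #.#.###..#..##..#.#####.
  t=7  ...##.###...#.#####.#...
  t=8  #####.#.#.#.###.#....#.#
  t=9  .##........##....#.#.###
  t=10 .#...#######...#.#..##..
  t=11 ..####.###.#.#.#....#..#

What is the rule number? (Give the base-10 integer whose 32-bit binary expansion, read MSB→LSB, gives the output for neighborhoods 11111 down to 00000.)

  ##### -> #   bit 31 = 1  t=0,i=11
  ####. -> .   bit 30 = 0  t=0,i=13
  ###.# -> .   bit 29 = 0  t=1,i=3
  ###.. -> #   bit 28 = 1  t=0,i=5
  ##.## -> .   bit 27 = 0  t=1,i=10
  ##.#. -> .   bit 26 = 0  t=1,i=4
  ##..# -> #   bit 25 = 1  t=0,i=15
  ##... -> .   bit 24 = 0  t=0,i=6
  #.### -> #   bit 23 = 1  t=0,i=3
  #.##. -> #   bit 22 = 1  t=0,i=21
  #.#.# -> .   bit 21 = 0  t=0,i=19
  #.#.. -> .   bit 20 = 0  t=2,i=1
  #..## -> .   bit 19 = 0  t=1,i=19
  #..#. -> #   bit 18 = 1  t=0,i=0
  #...# -> #   bit 17 = 1  t=0,i=7
  #.... -> .   bit 16 = 0  t=2,i=3
  .#### -> .   bit 15 = 0  t=0,i=10
  .###. -> .   bit 14 = 0  t=0,i=4
  .##.# -> #   bit 13 = 1  t=1,i=12
  .##.. -> .   bit 12 = 0  t=0,i=22
  .#.## -> #   bit 11 = 1  t=0,i=2
  .#.#. -> .   bit 10 = 0  t=0,i=18
  .#..# -> .   bit 9 = 0  t=2,i=15
  .#... -> #   bit 8 = 1  t=2,i=2
  ..### -> #   bit 7 = 1  t=0,i=9
  ..##. -> #   bit 6 = 1  t=1,i=20
  ..#.# -> #   bit 5 = 1  t=0,i=1
  ..#.. -> .   bit 4 = 0  t=4,i=12
  ...## -> #   bit 3 = 1  t=0,i=8
  ...#. -> .   bit 2 = 0  t=3,i=1
  ....# -> #   bit 1 = 1  t=2,i=4
  ..... -> #   bit 0 = 1  t=5,i=18
  bits 10010010110001100010100111101011 = 2462460395

2462460395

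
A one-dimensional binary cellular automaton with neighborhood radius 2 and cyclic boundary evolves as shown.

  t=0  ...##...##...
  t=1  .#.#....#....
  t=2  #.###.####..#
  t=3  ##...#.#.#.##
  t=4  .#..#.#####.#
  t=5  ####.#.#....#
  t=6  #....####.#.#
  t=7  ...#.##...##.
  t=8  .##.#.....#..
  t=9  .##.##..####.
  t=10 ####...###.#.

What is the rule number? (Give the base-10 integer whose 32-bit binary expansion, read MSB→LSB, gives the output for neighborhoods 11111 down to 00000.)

406630358

  #####|.  b31=0 t=4,i=8
  ####.|.  b30=0 t=2,i=8
  ###.#|.  b29=0 t=2,i=4
  ###..|#  b28=1 t=2,i=9
  ##.##|#  b27=1 t=2,i=1
  ##.#.|.  b26=0 t=4,i=11
  ##..#|.  b25=0 t=2,i=10
  ##...|.  b24=0 t=0,i=5
  #.###|.  b23=0 t=2,i=2
  #.##.|.  b22=0 t=6,i=12
  #.#.#|#  b21=1 t=3,i=7
  #.#..|#  b20=1 t=1,i=3
  #..##|#  b19=1 t=2,i=11
  #..#.|#  b18=1 t=4,i=3
  #...#|.  b17=0 t=0,i=6
  #....|.  b16=0 t=0,i=11
  .####|#  b15=1 t=2,i=7
  .###.|.  b14=0 t=2,i=3
  .##.#|#  b13=1 t=2,i=0
  .##..|.  b12=0 t=0,i=4
  .#.##|#  b11=1 t=3,i=10
  .#.#.|#  b10=1 t=1,i=2
  .#..#|#  b9=1 t=4,i=2
  .#...|#  b8=1 t=1,i=4
  ..###|#  b7=1 t=5,i=12
  ..##.|#  b6=1 t=0,i=3
  ..#.#|.  b5=0 t=1,i=1
  ..#..|#  b4=1 t=1,i=8
  ...##|.  b3=0 t=0,i=2
  ...#.|#  b2=1 t=1,i=0
  ....#|#  b1=1 t=0,i=1
  .....|.  b0=0 t=0,i=0
  bits 00011000001111001010111111010110 = 406630358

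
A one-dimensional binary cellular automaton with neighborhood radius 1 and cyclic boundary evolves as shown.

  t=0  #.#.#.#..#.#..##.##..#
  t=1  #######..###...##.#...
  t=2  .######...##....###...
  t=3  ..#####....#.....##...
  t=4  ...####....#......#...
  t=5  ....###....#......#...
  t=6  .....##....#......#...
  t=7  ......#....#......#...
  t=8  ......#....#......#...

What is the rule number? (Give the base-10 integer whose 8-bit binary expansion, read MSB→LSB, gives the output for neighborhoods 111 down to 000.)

  nb ###: next=#  (t=1,i=1, bit7=1)
  nb ##.: next=#  (t=0,i=0, bit6=1)
  nb #.#: next=#  (t=0,i=1, bit5=1)
  nb #..: next=.  (t=0,i=7, bit4=0)
  nb .##: next=.  (t=0,i=14, bit3=0)
  nb .#.: next=#  (t=0,i=2, bit2=1)
  nb ..#: next=.  (t=0,i=8, bit1=0)
  nb ...: next=.  (t=1,i=13, bit0=0)
  bits 11100100 = 228

228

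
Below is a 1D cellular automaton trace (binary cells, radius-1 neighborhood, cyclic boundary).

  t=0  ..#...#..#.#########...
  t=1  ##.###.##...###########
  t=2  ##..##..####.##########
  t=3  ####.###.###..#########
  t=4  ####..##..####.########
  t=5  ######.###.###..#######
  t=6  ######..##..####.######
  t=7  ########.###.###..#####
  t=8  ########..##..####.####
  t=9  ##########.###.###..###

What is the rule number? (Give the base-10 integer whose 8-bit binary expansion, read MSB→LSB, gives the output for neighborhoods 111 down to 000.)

  ### -> #   bit 7 = 1  t=0,i=12
  ##. -> #   bit 6 = 1  t=0,i=19
  #.# -> .   bit 5 = 0  t=0,i=10
  #.. -> #   bit 4 = 1  t=0,i=3
  .## -> .   bit 3 = 0  t=0,i=11
  .#. -> .   bit 2 = 0  t=0,i=2
  ..# -> #   bit 1 = 1  t=0,i=1
  ... -> #   bit 0 = 1  t=0,i=0
  bits 11010011 = 211

211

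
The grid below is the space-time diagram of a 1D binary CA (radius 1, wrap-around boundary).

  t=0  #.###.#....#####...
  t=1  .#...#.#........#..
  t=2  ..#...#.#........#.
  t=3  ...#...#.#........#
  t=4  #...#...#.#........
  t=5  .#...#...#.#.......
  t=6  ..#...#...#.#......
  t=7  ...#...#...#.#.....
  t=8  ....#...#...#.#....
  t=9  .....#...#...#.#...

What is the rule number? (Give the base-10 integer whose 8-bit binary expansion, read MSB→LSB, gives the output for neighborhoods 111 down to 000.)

48

  nb ###: next=.  (t=0,i=3, bit7=0)
  nb ##.: next=.  (t=0,i=4, bit6=0)
  nb #.#: next=#  (t=0,i=1, bit5=1)
  nb #..: next=#  (t=0,i=7, bit4=1)
  nb .##: next=.  (t=0,i=2, bit3=0)
  nb .#.: next=.  (t=0,i=0, bit2=0)
  nb ..#: next=.  (t=0,i=10, bit1=0)
  nb ...: next=.  (t=0,i=8, bit0=0)
  bits 00110000 = 48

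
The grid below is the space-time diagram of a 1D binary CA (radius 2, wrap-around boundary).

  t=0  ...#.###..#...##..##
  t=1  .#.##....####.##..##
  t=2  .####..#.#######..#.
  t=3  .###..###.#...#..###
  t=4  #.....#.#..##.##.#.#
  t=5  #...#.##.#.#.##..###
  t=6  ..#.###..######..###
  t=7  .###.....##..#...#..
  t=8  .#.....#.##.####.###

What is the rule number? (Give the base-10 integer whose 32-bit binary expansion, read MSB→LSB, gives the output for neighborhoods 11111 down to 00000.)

1751556082

  nb #####: next=.  (t=2,i=11, bit31=0)
  nb ####.: next=#  (t=1,i=11, bit30=1)
  nb ###.#: next=#  (t=1,i=12, bit29=1)
  nb ###..: next=.  (t=0,i=7, bit28=0)
  nb ##.##: next=#  (t=1,i=13, bit27=1)
  nb ##.#.: next=.  (t=1,i=0, bit26=0)
  nb ##..#: next=.  (t=0,i=8, bit25=0)
  nb ##...: next=.  (t=0,i=0, bit24=0)
  nb #.###: next=.  (t=0,i=5, bit23=0)
  nb #.##.: next=#  (t=1,i=3, bit22=1)
  nb #.#.#: next=#  (t=1,i=1, bit21=1)
  nb #.#..: next=.  (t=3,i=10, bit20=0)
  nb #..##: next=.  (t=0,i=17, bit19=0)
  nb #..#.: next=#  (t=0,i=9, bit18=1)
  nb #...#: next=#  (t=0,i=1, bit17=1)
  nb #....: next=.  (t=1,i=6, bit16=0)
  nb .####: next=#  (t=1,i=10, bit15=1)
  nb .###.: next=.  (t=0,i=6, bit14=0)
  nb .##.#: next=.  (t=1,i=19, bit13=0)
  nb .##..: next=#  (t=0,i=15, bit12=1)
  nb .#.##: next=#  (t=0,i=4, bit11=1)
  nb .#.#.: next=#  (t=4,i=7, bit10=1)
  nb .#..#: next=#  (t=2,i=19, bit9=1)
  nb .#...: next=#  (t=0,i=11, bit8=1)
  nb ..###: next=#  (t=1,i=9, bit7=1)
  nb ..##.: next=#  (t=0,i=14, bit6=1)
  nb ..#.#: next=#  (t=0,i=3, bit5=1)
  nb ..#..: next=#  (t=0,i=10, bit4=1)
  nb ...##: next=.  (t=0,i=13, bit3=0)
  nb ...#.: next=.  (t=0,i=2, bit2=0)
  nb ....#: next=#  (t=1,i=7, bit1=1)
  nb .....: next=.  (t=4,i=3, bit0=0)
  bits 01101000011001101001111111110010 = 1751556082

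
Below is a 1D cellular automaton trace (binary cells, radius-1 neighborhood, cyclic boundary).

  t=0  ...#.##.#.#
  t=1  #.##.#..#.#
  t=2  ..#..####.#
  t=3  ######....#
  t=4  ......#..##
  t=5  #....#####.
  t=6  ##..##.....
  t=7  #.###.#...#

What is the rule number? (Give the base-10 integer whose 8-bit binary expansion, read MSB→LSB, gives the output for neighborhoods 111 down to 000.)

  ### -> .   bit 7 = 0  t=2,i=6
  ##. -> .   bit 6 = 0  t=0,i=6
  #.# -> .   bit 5 = 0  t=0,i=4
  #.. -> #   bit 4 = 1  t=0,i=0
  .## -> #   bit 3 = 1  t=0,i=5
  .#. -> #   bit 2 = 1  t=0,i=3
  ..# -> #   bit 1 = 1  t=0,i=2
  ... -> .   bit 0 = 0  t=0,i=1
  bits 00011110 = 30

30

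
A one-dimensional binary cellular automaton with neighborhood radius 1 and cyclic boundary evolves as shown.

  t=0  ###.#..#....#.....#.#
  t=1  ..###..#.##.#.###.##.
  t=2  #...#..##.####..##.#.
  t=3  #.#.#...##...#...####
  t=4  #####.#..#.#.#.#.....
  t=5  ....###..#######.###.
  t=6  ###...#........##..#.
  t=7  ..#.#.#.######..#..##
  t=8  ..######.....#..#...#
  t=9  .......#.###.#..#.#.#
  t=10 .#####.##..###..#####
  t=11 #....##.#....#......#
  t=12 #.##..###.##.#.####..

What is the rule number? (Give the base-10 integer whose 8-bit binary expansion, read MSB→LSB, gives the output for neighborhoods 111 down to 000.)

  ### -> .   bit 7 = 0  t=0,i=0
  ##. -> #   bit 6 = 1  t=0,i=2
  #.# -> #   bit 5 = 1  t=0,i=3
  #.. -> .   bit 4 = 0  t=0,i=5
  .## -> .   bit 3 = 0  t=0,i=20
  .#. -> #   bit 2 = 1  t=0,i=4
  ..# -> .   bit 1 = 0  t=0,i=6
  ... -> #   bit 0 = 1  t=0,i=9
  bits 01100101 = 101

101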